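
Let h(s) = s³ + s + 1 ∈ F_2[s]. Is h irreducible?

Yes

Check for roots in F_2: h(0) = 1; h(1) = 1.
No roots. A degree-3 polynomial over a field with no linear factor is irreducible.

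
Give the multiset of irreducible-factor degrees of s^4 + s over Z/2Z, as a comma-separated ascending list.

1, 1, 2

Write g(s) = s^4 + s.
Roots in Z/2Z: g(0) = 0 → root; g(1) = 0 → root.
Linear factors from roots: (s), (s + 1).
Complete factorization: g(s) = (s)·(s + 1)·(s^2 + s + 1).
Factor degrees with multiplicity: 1 + 1 + 2 = 4.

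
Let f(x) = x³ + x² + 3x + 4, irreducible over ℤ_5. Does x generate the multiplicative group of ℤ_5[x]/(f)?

No

|GF(5^3)^×| = 5^3 − 1 = 124. Prime factorization: 124 = 2^2·31.
f is primitive ⇔ x has order 124 in GF(5)[x]/(f), i.e. x^(124/q) ≠ 1 for each prime q | 124.
x^(62) mod f = 1
x^(4) mod f = 3x² + 4x + 4.
Since x^(62) = 1, the order of x divides 62 < 124; not primitive.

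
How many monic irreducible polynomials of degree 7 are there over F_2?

The number of monic irreducibles of degree 7 over GF(2) is (1/7)·Σ_{d∣7} μ(7/d) 2^d.
Divisors of 7: 1, 7; μ(7/d) for each: -1, 1.
Σ = − 2^1 + 2^7 = 126.
N = 126/7 = 18.

18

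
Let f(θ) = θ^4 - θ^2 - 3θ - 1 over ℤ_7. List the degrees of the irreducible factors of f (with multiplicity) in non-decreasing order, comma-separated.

Complete factorization: f(θ) = (θ^4 - θ^2 - 3θ - 1).
Factor degrees with multiplicity: 4 = 4.

4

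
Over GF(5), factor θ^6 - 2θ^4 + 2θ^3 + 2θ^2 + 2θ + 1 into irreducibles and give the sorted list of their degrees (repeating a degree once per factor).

Write f(θ) = θ^6 - 2θ^4 + 2θ^3 + 2θ^2 + 2θ + 1.
Roots in GF(5): f(0) = 1; f(1) = 1; f(2) = 1; f(3) = 1; f(4) = 3.
Complete factorization: f(θ) = (θ^6 - 2θ^4 + 2θ^3 + 2θ^2 + 2θ + 1).
Factor degrees with multiplicity: 6 = 6.

6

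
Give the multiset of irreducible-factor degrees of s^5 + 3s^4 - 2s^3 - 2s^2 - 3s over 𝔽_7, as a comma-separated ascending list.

1, 2, 2

Write g(s) = s^5 + 3s^4 - 2s^3 - 2s^2 - 3s.
Linear factors from roots: (s).
Complete factorization: g(s) = (s)·(s^2 - 3)·(s^2 + 3s + 1).
Factor degrees with multiplicity: 1 + 2 + 2 = 5.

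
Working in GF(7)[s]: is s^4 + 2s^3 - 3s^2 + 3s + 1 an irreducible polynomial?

Yes

Write P(s) = s^4 + 2s^3 - 3s^2 + 3s + 1.
Check for roots in GF(7): P(0) = 1; P(1) = 4; P(2) = 6; P(3) = 6; P(4) = 6; P(5) = 4; P(6) = 1.
No roots, so no linear factors.
Degree-2 irreducible divisors: test the 21 monic irreducibles of degree 2 over GF(7).
None of them divide P (all give nonzero remainder).
No irreducible factor of degree ≤ 2 exists, so P is irreducible over GF(7).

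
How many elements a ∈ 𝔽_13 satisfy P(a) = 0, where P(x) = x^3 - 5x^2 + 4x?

3

Evaluate at each of the 13 elements of 𝔽_13:
P(0) = 0 → root; P(1) = 0 → root; P(2) = 9; P(3) = 7; P(4) = 0 → root; P(5) = 7; P(6) = 8; P(7) = 9; P(8) = 3; P(9) = 9; P(10) = 7; P(11) = 3; P(12) = 3.
Roots: {0, 1, 4}.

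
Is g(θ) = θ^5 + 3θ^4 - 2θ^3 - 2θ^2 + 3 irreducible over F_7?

Yes

Check for roots in F_7: g(0) = 3; g(1) = 3; g(2) = 3; g(3) = 4; g(4) = 4; g(5) = 6; g(6) = 5.
No roots, so no linear factors.
Degree-2 irreducible divisors: test the 21 monic irreducibles of degree 2 over GF(7).
None of them divide g (all give nonzero remainder).
No irreducible factor of degree ≤ 2 exists, so g is irreducible over GF(7).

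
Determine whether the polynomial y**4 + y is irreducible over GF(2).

Write P(y) = y**4 + y.
Check for roots in GF(2): P(0) = 0 → root; P(1) = 0 → root.
P(0) = 0, so (y) divides P(y); P is reducible.

No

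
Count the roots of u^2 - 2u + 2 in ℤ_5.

2

Write P(u) = u^2 - 2u + 2.
Evaluate at each of the 5 elements of ℤ_5:
P(0) = 2; P(1) = 1; P(2) = 2; P(3) = 0 → root; P(4) = 0 → root.
Roots: {3, 4}.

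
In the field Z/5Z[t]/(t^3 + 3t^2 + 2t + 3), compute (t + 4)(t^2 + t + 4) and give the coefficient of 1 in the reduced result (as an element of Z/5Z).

3

Multiply in Z/5Z[t]: (t + 4)·(t^2 + t + 4) = t^3 + 3t + 1.
Reduce using t^3 ≡ 2t^2 + 3t + 2 (mod t^3 + 3t^2 + 2t + 3).
Reduced: 2t^2 + t + 3.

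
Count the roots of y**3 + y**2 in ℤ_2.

2

Write h(y) = y**3 + y**2.
Evaluate at each of the 2 elements of ℤ_2:
h(0) = 0 → root; h(1) = 0 → root.
Roots: {0, 1}.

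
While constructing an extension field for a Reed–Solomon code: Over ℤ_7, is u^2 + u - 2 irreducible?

Write P(u) = u^2 + u - 2.
Check for roots in ℤ_7: P(0) = 5; P(1) = 0 → root; P(2) = 4; P(3) = 3; P(4) = 4; P(5) = 0 → root; P(6) = 5.
P(1) = 0, so (u − 1) divides P(u); P is reducible.

No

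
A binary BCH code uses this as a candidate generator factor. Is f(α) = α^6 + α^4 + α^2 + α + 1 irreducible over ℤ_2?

Yes

Check for roots in ℤ_2: f(0) = 1; f(1) = 1.
No roots, so no linear factors.
Monic irreducibles of degree 2 over GF(2): α^2 + α + 1.
None of them divide f (all give nonzero remainder).
Monic irreducibles of degree 3 over GF(2): α^3 + α + 1, α^3 + α^2 + 1.
None of them divide f (all give nonzero remainder).
No irreducible factor of degree ≤ 3 exists, so f is irreducible over GF(2).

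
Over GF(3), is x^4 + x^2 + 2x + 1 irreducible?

Yes

Write g(x) = x^4 + x^2 + 2x + 1.
Check for roots in GF(3): g(0) = 1; g(1) = 2; g(2) = 1.
No roots, so no linear factors.
Monic irreducibles of degree 2 over GF(3): x^2 + 1, x^2 + x + 2, x^2 + 2x + 2.
None of them divide g (all give nonzero remainder).
No irreducible factor of degree ≤ 2 exists, so g is irreducible over GF(3).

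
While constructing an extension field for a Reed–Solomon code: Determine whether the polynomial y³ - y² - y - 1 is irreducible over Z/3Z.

Yes

Write h(y) = y³ - y² - y - 1.
Check for roots in Z/3Z: h(0) = 2; h(1) = 1; h(2) = 1.
No roots. A degree-3 polynomial over a field with no linear factor is irreducible.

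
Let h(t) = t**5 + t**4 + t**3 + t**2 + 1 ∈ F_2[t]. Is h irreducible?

Yes

Check for roots in F_2: h(0) = 1; h(1) = 1.
No roots, so no linear factors.
Monic irreducibles of degree 2 over GF(2): t**2 + t + 1.
None of them divide h (all give nonzero remainder).
No irreducible factor of degree ≤ 2 exists, so h is irreducible over GF(2).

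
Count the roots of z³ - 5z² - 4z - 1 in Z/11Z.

2

Write f(z) = z³ - 5z² - 4z - 1.
Evaluate at each of the 11 elements of Z/11Z:
f(0) = 10; f(1) = 2; f(2) = 1; f(3) = 2; f(4) = 0 → root; f(5) = 1; f(6) = 0 → root; f(7) = 3; f(8) = 5; f(9) = 1; f(10) = 8.
Roots: {4, 6}.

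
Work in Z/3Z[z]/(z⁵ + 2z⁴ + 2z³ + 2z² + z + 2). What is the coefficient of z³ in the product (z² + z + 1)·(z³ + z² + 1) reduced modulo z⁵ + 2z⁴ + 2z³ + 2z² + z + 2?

Multiply in Z/3Z[z]: (z² + z + 1)·(z³ + z² + 1) = z⁵ + 2z⁴ + 2z³ + 2z² + z + 1.
Reduce using z⁵ ≡ z⁴ + z³ + z² + 2z + 1 (mod z⁵ + 2z⁴ + 2z³ + 2z² + z + 2).
Reduced: 2.

0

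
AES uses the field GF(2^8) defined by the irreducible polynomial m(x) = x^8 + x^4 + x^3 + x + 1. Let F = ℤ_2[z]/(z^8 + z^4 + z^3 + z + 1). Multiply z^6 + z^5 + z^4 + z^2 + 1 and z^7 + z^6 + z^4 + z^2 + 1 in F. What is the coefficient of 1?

1

Multiply in ℤ_2[z]: (z^6 + z^5 + z^4 + z^2 + 1)·(z^7 + z^6 + z^4 + z^2 + 1) = z^13 + z^8 + z^5 + z^4 + 1.
Reduce using z^8 ≡ z^4 + z^3 + z + 1 (mod z^8 + z^4 + z^3 + z + 1).
Reduced: z^6 + z^5 + z^2 + z + 1.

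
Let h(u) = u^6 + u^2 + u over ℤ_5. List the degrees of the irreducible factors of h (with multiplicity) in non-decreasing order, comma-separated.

1, 1, 2, 2

Roots in ℤ_5: h(0) = 0 → root; h(1) = 3; h(2) = 0 → root; h(3) = 1; h(4) = 1.
Linear factors from roots: (u), (u - 2).
Complete factorization: h(u) = (u)·(u - 2)·(u^2 + u + 1)·(u^2 + u + 2).
Factor degrees with multiplicity: 1 + 1 + 2 + 2 = 6.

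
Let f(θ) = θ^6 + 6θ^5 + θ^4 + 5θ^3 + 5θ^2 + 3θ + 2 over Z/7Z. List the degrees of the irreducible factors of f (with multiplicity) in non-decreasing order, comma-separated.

Complete factorization: f(θ) = (θ^3 + 3θ^2 + 3θ + 4)^2.
Factor degrees with multiplicity: 3 + 3 = 6.

3, 3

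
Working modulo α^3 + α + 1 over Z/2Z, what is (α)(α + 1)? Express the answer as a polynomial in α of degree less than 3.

Multiply in Z/2Z[α]: (α)·(α + 1) = α^2 + α.
Reduced: α^2 + α.

α^2 + α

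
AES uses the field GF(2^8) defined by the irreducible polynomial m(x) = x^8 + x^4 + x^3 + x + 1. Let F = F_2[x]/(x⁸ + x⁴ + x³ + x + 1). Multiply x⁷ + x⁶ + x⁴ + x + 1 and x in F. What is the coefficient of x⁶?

0

Multiply in F_2[x]: (x⁷ + x⁶ + x⁴ + x + 1)·(x) = x⁸ + x⁷ + x⁵ + x² + x.
Reduce using x⁸ ≡ x⁴ + x³ + x + 1 (mod x⁸ + x⁴ + x³ + x + 1).
Reduced: x⁷ + x⁵ + x⁴ + x³ + x² + 1.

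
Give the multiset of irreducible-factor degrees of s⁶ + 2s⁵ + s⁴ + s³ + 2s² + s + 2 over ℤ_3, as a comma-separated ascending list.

6

Write h(s) = s⁶ + 2s⁵ + s⁴ + s³ + 2s² + s + 2.
Roots in ℤ_3: h(0) = 2; h(1) = 1; h(2) = 2.
Complete factorization: h(s) = (s⁶ + 2s⁵ + s⁴ + s³ + 2s² + s + 2).
Factor degrees with multiplicity: 6 = 6.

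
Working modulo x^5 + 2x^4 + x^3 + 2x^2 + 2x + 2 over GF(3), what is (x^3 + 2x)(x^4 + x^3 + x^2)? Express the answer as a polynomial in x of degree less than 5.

Multiply in GF(3)[x]: (x^3 + 2x)·(x^4 + x^3 + x^2) = x^7 + x^6 + 2x^4 + 2x^3.
Reduce using x^5 ≡ x^4 + 2x^3 + x^2 + x + 1 (mod x^5 + 2x^4 + x^3 + 2x^2 + 2x + 2).
Reduced: 2x^4 + x^3 + x^2 + 1.

2x^4 + x^3 + x^2 + 1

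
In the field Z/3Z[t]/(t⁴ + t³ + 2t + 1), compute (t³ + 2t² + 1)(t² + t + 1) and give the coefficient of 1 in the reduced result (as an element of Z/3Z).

Multiply in Z/3Z[t]: (t³ + 2t² + 1)·(t² + t + 1) = t⁵ + t + 1.
Reduce using t⁴ ≡ 2t³ + t + 2 (mod t⁴ + t³ + 2t + 1).
Reduced: t³ + t² + 2t + 2.

2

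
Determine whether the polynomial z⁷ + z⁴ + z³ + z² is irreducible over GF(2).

No

Write f(z) = z⁷ + z⁴ + z³ + z².
Check for roots in GF(2): f(0) = 0 → root; f(1) = 0 → root.
f(0) = 0, so (z) divides f(z); f is reducible.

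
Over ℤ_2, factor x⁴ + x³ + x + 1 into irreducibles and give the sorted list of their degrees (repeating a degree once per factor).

Write g(x) = x⁴ + x³ + x + 1.
Roots in ℤ_2: g(0) = 1; g(1) = 0 → root.
Linear factors from roots: (x + 1).
Complete factorization: g(x) = (x + 1)^2·(x² + x + 1).
Factor degrees with multiplicity: 1 + 1 + 2 = 4.

1, 1, 2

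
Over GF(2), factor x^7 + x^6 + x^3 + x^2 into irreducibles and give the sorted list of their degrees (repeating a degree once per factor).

1, 1, 1, 1, 1, 1, 1

Write g(x) = x^7 + x^6 + x^3 + x^2.
Roots in GF(2): g(0) = 0 → root; g(1) = 0 → root.
Linear factors from roots: (x), (x + 1).
Complete factorization: g(x) = (x)^2·(x + 1)^5.
Factor degrees with multiplicity: 1 + 1 + 1 + 1 + 1 + 1 + 1 = 7.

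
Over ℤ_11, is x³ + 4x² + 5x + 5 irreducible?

Yes

Write g(x) = x³ + 4x² + 5x + 5.
Check each element of ℤ_11 for a root: g(0)=5, g(1)=4, g(2)=6, g(3)=6, g(4)=10, g(5)=2, g(6)=10, g(7)=7, g(8)=10, g(9)=3, g(10)=3.
No roots. A degree-3 polynomial over a field with no linear factor is irreducible.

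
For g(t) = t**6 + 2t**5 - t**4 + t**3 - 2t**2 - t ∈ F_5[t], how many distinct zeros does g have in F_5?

Evaluate at each of the 5 elements of F_5:
g(0) = 0 → root; g(1) = 0 → root; g(2) = 0 → root; g(3) = 0 → root; g(4) = 1.
Roots: {0, 1, 2, 3}.

4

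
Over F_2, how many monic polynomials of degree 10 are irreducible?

x^(2^10) − x is the product of all monic irreducibles of degree dividing 10; Möbius inversion gives N = (1/10) Σ μ(10/d)·2^d.
Divisors of 10: 1, 2, 5, 10; μ(10/d) for each: 1, -1, -1, 1.
Σ = 2^1 − 2^2 − 2^5 + 2^10 = 990.
N = 990/10 = 99.

99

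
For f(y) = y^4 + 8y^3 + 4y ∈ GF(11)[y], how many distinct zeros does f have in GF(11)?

Evaluate at each of the 11 elements of GF(11):
f(0) = 0 → root; f(1) = 2; f(2) = 0 → root; f(3) = 1; f(4) = 3; f(5) = 6; f(6) = 1; f(7) = 3; f(8) = 7; f(9) = 10; f(10) = 0 → root.
Roots: {0, 2, 10}.

3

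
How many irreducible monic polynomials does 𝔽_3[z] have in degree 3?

Gauss's count: N_{3}(3) = (1/3) Σ_{d|3} μ(3/d)·3^d.
Divisors of 3: 1, 3; μ(3/d) for each: -1, 1.
Σ = − 3^1 + 3^3 = 24.
N = 24/3 = 8.

8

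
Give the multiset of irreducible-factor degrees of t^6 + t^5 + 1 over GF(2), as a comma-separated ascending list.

6

Write f(t) = t^6 + t^5 + 1.
Roots in GF(2): f(0) = 1; f(1) = 1.
Complete factorization: f(t) = (t^6 + t^5 + 1).
Factor degrees with multiplicity: 6 = 6.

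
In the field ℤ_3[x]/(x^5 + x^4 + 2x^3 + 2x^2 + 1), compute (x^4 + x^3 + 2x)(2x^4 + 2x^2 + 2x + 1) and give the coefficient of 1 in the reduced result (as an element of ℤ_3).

0

Multiply in ℤ_3[x]: (x^4 + x^3 + 2x)·(2x^4 + 2x^2 + 2x + 1) = 2x^8 + 2x^7 + 2x^6 + 2x^5 + 2x^3 + x^2 + 2x.
Reduce using x^5 ≡ 2x^4 + x^3 + x^2 + 2 (mod x^5 + x^4 + 2x^3 + 2x^2 + 1).
Reduced: x^4 + x^3 + x^2 + x.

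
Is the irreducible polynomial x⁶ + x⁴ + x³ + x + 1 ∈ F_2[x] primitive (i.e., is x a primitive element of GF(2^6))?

Write f(x) = x⁶ + x⁴ + x³ + x + 1.
|GF(2^6)^×| = 2^6 − 1 = 63. Prime factorization: 63 = 3^2·7.
f is primitive ⇔ x has order 63 in GF(2)[x]/(f), i.e. x^(63/q) ≠ 1 for each prime q | 63.
x^(21) mod f = x³ + x² + x.
x^(9) mod f = x⁵ + x⁴ + x² + 1.
None equal 1, so x has full order 63; f is primitive.

Yes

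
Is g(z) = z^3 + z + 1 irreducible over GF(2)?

Check for roots in GF(2): g(0) = 1; g(1) = 1.
No roots. A degree-3 polynomial over a field with no linear factor is irreducible.

Yes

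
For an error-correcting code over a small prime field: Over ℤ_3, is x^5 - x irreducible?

Write g(x) = x^5 - x.
Check for roots in ℤ_3: g(0) = 0 → root; g(1) = 0 → root; g(2) = 0 → root.
g(0) = 0, so (x) divides g(x); g is reducible.

No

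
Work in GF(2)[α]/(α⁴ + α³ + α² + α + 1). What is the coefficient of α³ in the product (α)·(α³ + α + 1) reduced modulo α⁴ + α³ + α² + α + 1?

Multiply in GF(2)[α]: (α)·(α³ + α + 1) = α⁴ + α² + α.
Reduce using α⁴ ≡ α³ + α² + α + 1 (mod α⁴ + α³ + α² + α + 1).
Reduced: α³ + 1.

1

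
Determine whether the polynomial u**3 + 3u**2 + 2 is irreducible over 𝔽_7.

No

Write g(u) = u**3 + 3u**2 + 2.
Check for roots in 𝔽_7: g(0) = 2; g(1) = 6; g(2) = 1; g(3) = 0 → root; g(4) = 2; g(5) = 6; g(6) = 4.
g(3) = 0, so (u − 3) divides g(u); g is reducible.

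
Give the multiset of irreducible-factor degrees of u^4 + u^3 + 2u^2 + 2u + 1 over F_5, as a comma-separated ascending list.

4

Write f(u) = u^4 + u^3 + 2u^2 + 2u + 1.
Roots in F_5: f(0) = 1; f(1) = 2; f(2) = 2; f(3) = 3; f(4) = 1.
Complete factorization: f(u) = (u^4 + u^3 + 2u^2 + 2u + 1).
Factor degrees with multiplicity: 4 = 4.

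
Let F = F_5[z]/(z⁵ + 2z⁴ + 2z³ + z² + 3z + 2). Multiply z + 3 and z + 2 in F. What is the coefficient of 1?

Multiply in F_5[z]: (z + 3)·(z + 2) = z² + 1.
Reduced: z² + 1.

1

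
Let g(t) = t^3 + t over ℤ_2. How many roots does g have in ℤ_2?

Evaluate at each of the 2 elements of ℤ_2:
g(0) = 0 → root; g(1) = 0 → root.
Roots: {0, 1}.

2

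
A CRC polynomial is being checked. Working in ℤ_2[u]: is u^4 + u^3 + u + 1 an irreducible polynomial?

No

Write f(u) = u^4 + u^3 + u + 1.
Check for roots in ℤ_2: f(0) = 1; f(1) = 0 → root.
f(1) = 0, so (u − 1) divides f(u); f is reducible.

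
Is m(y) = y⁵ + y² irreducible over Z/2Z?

No

Check for roots in Z/2Z: m(0) = 0 → root; m(1) = 0 → root.
m(0) = 0, so (y) divides m(y); m is reducible.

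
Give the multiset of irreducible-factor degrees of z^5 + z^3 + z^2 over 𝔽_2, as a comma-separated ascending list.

1, 1, 3

Write f(z) = z^5 + z^3 + z^2.
Roots in 𝔽_2: f(0) = 0 → root; f(1) = 1.
Linear factors from roots: (z).
Complete factorization: f(z) = (z)^2·(z^3 + z + 1).
Factor degrees with multiplicity: 1 + 1 + 3 = 5.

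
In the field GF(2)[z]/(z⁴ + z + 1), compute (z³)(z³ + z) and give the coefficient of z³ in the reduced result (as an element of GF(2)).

1

Multiply in GF(2)[z]: (z³)·(z³ + z) = z⁶ + z⁴.
Reduce using z⁴ ≡ z + 1 (mod z⁴ + z + 1).
Reduced: z³ + z² + z + 1.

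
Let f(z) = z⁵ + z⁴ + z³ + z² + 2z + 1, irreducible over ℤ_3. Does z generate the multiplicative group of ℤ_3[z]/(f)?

|GF(3^5)^×| = 3^5 − 1 = 242. Prime factorization: 242 = 2·11^2.
f is primitive ⇔ z has order 242 in GF(3)[z]/(f), i.e. z^(242/q) ≠ 1 for each prime q | 242.
z^(121) mod f = 2.
z^(22) mod f = z⁴ + z² + z + 2.
None equal 1, so z has full order 242; f is primitive.

Yes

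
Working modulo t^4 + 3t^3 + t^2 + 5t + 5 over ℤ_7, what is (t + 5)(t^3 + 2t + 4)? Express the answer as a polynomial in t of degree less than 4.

Multiply in ℤ_7[t]: (t + 5)·(t^3 + 2t + 4) = t^4 + 5t^3 + 2t^2 + 6.
Reduce using t^4 ≡ 4t^3 + 6t^2 + 2t + 2 (mod t^4 + 3t^3 + t^2 + 5t + 5).
Reduced: 2t^3 + t^2 + 2t + 1.

2t^3 + t^2 + 2t + 1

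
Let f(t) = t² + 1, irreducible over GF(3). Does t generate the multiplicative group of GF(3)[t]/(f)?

No

|GF(3^2)^×| = 3^2 − 1 = 8. Prime factorization: 8 = 2^3.
f is primitive ⇔ t has order 8 in GF(3)[t]/(f), i.e. t^(8/q) ≠ 1 for each prime q | 8.
t^(4) mod f = 1
Since t^(4) = 1, the order of t divides 4 < 8; not primitive.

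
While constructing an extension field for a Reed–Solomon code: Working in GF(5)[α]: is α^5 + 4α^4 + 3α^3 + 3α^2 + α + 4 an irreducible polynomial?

Write m(α) = α^5 + 4α^4 + 3α^3 + 3α^2 + α + 4.
Check for roots in GF(5): m(0) = 4; m(1) = 1; m(2) = 3; m(3) = 2; m(4) = 1.
No roots, so no linear factors.
Degree-2 irreducible divisors: test the 10 monic irreducibles of degree 2 over GF(5).
None of them divide m (all give nonzero remainder).
No irreducible factor of degree ≤ 2 exists, so m is irreducible over GF(5).

Yes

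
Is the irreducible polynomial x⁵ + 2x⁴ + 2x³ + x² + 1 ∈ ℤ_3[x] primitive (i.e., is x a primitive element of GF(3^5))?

Yes

Write f(x) = x⁵ + 2x⁴ + 2x³ + x² + 1.
|GF(3^5)^×| = 3^5 − 1 = 242. Prime factorization: 242 = 2·11^2.
f is primitive ⇔ x has order 242 in GF(3)[x]/(f), i.e. x^(242/q) ≠ 1 for each prime q | 242.
x^(121) mod f = 2.
x^(22) mod f = x⁴ + x³ + x² + 1.
None equal 1, so x has full order 242; f is primitive.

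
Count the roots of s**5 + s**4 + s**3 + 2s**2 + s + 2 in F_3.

Write f(s) = s**5 + s**4 + s**3 + 2s**2 + s + 2.
Evaluate at each of the 3 elements of F_3:
f(0) = 2; f(1) = 2; f(2) = 2.
No element is a root.

0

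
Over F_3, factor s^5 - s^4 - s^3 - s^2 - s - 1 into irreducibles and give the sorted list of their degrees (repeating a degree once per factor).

2, 3

Write h(s) = s^5 - s^4 - s^3 - s^2 - s - 1.
Roots in F_3: h(0) = 2; h(1) = 2; h(2) = 1.
Complete factorization: h(s) = (s^2 + s - 1)·(s^3 + s^2 - s + 1).
Factor degrees with multiplicity: 2 + 3 = 5.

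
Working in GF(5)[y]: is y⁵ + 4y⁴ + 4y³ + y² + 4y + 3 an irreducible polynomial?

Write P(y) = y⁵ + 4y⁴ + 4y³ + y² + 4y + 3.
Check for roots in GF(5): P(0) = 3; P(1) = 2; P(2) = 3; P(3) = 4; P(4) = 4.
No roots, so no linear factors.
Degree-2 irreducible divisors: test the 10 monic irreducibles of degree 2 over GF(5).
None of them divide P (all give nonzero remainder).
No irreducible factor of degree ≤ 2 exists, so P is irreducible over GF(5).

Yes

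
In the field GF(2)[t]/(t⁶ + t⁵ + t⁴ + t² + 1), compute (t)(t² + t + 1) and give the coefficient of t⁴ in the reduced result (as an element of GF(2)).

Multiply in GF(2)[t]: (t)·(t² + t + 1) = t³ + t² + t.
Reduced: t³ + t² + t.

0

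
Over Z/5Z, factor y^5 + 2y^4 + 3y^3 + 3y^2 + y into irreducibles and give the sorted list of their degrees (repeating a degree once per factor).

Write g(y) = y^5 + 2y^4 + 3y^3 + 3y^2 + y.
Roots in Z/5Z: g(0) = 0 → root; g(1) = 0 → root; g(2) = 2; g(3) = 1; g(4) = 0 → root.
Linear factors from roots: (y), (y + 4), (y + 1).
Complete factorization: g(y) = (y)·(y + 1)·(y + 4)·(y^2 + 2y + 4).
Factor degrees with multiplicity: 1 + 1 + 1 + 2 = 5.

1, 1, 1, 2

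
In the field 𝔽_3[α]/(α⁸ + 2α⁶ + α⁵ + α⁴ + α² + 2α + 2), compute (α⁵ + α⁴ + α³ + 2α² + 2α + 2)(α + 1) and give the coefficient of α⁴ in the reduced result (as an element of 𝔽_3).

2

Multiply in 𝔽_3[α]: (α⁵ + α⁴ + α³ + 2α² + 2α + 2)·(α + 1) = α⁶ + 2α⁵ + 2α⁴ + α² + α + 2.
Reduced: α⁶ + 2α⁵ + 2α⁴ + α² + α + 2.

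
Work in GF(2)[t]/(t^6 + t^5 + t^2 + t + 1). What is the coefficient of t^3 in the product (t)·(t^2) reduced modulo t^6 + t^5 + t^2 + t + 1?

1

Multiply in GF(2)[t]: (t)·(t^2) = t^3.
Reduced: t^3.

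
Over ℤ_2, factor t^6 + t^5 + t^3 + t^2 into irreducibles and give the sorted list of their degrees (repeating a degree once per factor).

1, 1, 1, 1, 2

Write h(t) = t^6 + t^5 + t^3 + t^2.
Roots in ℤ_2: h(0) = 0 → root; h(1) = 0 → root.
Linear factors from roots: (t), (t + 1).
Complete factorization: h(t) = (t)^2·(t + 1)^2·(t^2 + t + 1).
Factor degrees with multiplicity: 1 + 1 + 1 + 1 + 2 = 6.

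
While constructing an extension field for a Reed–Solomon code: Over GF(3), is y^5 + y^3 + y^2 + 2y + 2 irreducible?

Yes

Write g(y) = y^5 + y^3 + y^2 + 2y + 2.
Check for roots in GF(3): g(0) = 2; g(1) = 1; g(2) = 2.
No roots, so no linear factors.
Monic irreducibles of degree 2 over GF(3): y^2 + 1, y^2 + y + 2, y^2 + 2y + 2.
None of them divide g (all give nonzero remainder).
No irreducible factor of degree ≤ 2 exists, so g is irreducible over GF(3).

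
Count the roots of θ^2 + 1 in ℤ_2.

1

Write h(θ) = θ^2 + 1.
Evaluate at each of the 2 elements of ℤ_2:
h(0) = 1; h(1) = 0 → root.
Roots: {1}.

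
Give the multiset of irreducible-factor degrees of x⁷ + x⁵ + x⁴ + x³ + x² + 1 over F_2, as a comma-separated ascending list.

1, 2, 2, 2

Write h(x) = x⁷ + x⁵ + x⁴ + x³ + x² + 1.
Roots in F_2: h(0) = 1; h(1) = 0 → root.
Linear factors from roots: (x + 1).
Complete factorization: h(x) = (x + 1)·(x² + x + 1)^3.
Factor degrees with multiplicity: 1 + 2 + 2 + 2 = 7.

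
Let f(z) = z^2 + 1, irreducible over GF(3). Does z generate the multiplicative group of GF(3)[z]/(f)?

No

|GF(3^2)^×| = 3^2 − 1 = 8. Prime factorization: 8 = 2^3.
f is primitive ⇔ z has order 8 in GF(3)[z]/(f), i.e. z^(8/q) ≠ 1 for each prime q | 8.
z^(4) mod f = 1
Since z^(4) = 1, the order of z divides 4 < 8; not primitive.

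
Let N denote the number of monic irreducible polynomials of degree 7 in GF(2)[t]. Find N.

18

The number of monic irreducibles of degree 7 over GF(2) is (1/7)·Σ_{d∣7} μ(7/d) 2^d.
Divisors of 7: 1, 7; μ(7/d) for each: -1, 1.
Σ = − 2^1 + 2^7 = 126.
N = 126/7 = 18.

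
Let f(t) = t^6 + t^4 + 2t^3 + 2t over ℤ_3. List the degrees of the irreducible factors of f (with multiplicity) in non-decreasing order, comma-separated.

1, 1, 1, 1, 2

Roots in ℤ_3: f(0) = 0 → root; f(1) = 0 → root; f(2) = 1.
Linear factors from roots: (t), (t + 2).
Complete factorization: f(t) = (t)·(t + 2)^3·(t^2 + 1).
Factor degrees with multiplicity: 1 + 1 + 1 + 1 + 2 = 6.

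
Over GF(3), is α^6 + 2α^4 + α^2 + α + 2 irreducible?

Write g(α) = α^6 + 2α^4 + α^2 + α + 2.
Check for roots in GF(3): g(0) = 2; g(1) = 1; g(2) = 2.
No roots, so no linear factors.
Monic irreducibles of degree 2 over GF(3): α^2 + 1, α^2 + α + 2, α^2 + 2α + 2.
None of them divide g (all give nonzero remainder).
Degree-3 irreducible divisors: test the 8 monic irreducibles of degree 3 over GF(3).
None of them divide g (all give nonzero remainder).
No irreducible factor of degree ≤ 3 exists, so g is irreducible over GF(3).

Yes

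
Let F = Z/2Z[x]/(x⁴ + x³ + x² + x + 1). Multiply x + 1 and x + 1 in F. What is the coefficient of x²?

Multiply in Z/2Z[x]: (x + 1)·(x + 1) = x² + 1.
Reduced: x² + 1.

1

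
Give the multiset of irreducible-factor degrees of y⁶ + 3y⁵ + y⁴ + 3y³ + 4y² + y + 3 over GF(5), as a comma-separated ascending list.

2, 4

Write h(y) = y⁶ + 3y⁵ + y⁴ + 3y³ + 4y² + y + 3.
Roots in GF(5): h(0) = 3; h(1) = 1; h(2) = 1; h(3) = 2; h(4) = 2.
Complete factorization: h(y) = (y² + y + 1)·(y⁴ + 2y³ + 3y² + 3y + 3).
Factor degrees with multiplicity: 2 + 4 = 6.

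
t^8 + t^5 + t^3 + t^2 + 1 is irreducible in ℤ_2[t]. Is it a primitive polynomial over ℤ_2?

Yes

Write f(t) = t^8 + t^5 + t^3 + t^2 + 1.
|GF(2^8)^×| = 2^8 − 1 = 255. Prime factorization: 255 = 3·5·17.
f is primitive ⇔ t has order 255 in GF(2)[t]/(f), i.e. t^(255/q) ≠ 1 for each prime q | 255.
t^(85) mod f = t^7 + t^5 + t^4 + t^3 + t^2 + t.
t^(51) mod f = t^7 + t^6 + t^4 + t^3 + t^2.
t^(15) mod f = t^7 + t^6 + t^5 + t^2.
None equal 1, so t has full order 255; f is primitive.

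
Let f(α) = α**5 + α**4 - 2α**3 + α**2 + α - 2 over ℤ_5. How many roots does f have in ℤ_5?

3

Evaluate at each of the 5 elements of ℤ_5:
f(0) = 3; f(1) = 0 → root; f(2) = 1; f(3) = 0 → root; f(4) = 0 → root.
Roots: {1, 3, 4}.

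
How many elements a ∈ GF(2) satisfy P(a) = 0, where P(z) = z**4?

1

Evaluate at each of the 2 elements of GF(2):
P(0) = 0 → root; P(1) = 1.
Roots: {0}.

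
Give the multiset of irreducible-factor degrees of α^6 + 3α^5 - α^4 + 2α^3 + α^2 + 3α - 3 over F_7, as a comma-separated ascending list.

6

Write f(α) = α^6 + 3α^5 - α^4 + 2α^3 + α^2 + 3α - 3.
Complete factorization: f(α) = (α^6 + 3α^5 - α^4 + 2α^3 + α^2 + 3α - 3).
Factor degrees with multiplicity: 6 = 6.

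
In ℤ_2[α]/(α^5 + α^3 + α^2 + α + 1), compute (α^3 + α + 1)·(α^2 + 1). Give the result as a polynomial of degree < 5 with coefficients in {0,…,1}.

α^3

Multiply in ℤ_2[α]: (α^3 + α + 1)·(α^2 + 1) = α^5 + α^2 + α + 1.
Reduce using α^5 ≡ α^3 + α^2 + α + 1 (mod α^5 + α^3 + α^2 + α + 1).
Reduced: α^3.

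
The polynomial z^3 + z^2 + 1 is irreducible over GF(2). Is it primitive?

Write f(z) = z^3 + z^2 + 1.
|GF(2^3)^×| = 2^3 − 1 = 7. Prime factorization: 7 = 7.
f is primitive ⇔ z has order 7 in GF(2)[z]/(f), i.e. z^(7/q) ≠ 1 for each prime q | 7.
z^(1) mod f = z.
None equal 1, so z has full order 7; f is primitive.

Yes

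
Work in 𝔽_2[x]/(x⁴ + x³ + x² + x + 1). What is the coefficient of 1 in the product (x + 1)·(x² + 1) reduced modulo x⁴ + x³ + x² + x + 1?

Multiply in 𝔽_2[x]: (x + 1)·(x² + 1) = x³ + x² + x + 1.
Reduced: x³ + x² + x + 1.

1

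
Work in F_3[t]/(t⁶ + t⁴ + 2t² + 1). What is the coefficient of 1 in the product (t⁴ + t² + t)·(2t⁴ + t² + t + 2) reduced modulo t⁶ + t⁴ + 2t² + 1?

2

Multiply in F_3[t]: (t⁴ + t² + t)·(2t⁴ + t² + t + 2) = 2t⁸ + 2t³ + 2t.
Reduce using t⁶ ≡ 2t⁴ + t² + 2 (mod t⁶ + t⁴ + 2t² + 1).
Reduced: t⁴ + 2t³ + 2t² + 2t + 2.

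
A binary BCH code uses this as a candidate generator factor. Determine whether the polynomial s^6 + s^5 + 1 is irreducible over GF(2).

Yes

Write g(s) = s^6 + s^5 + 1.
Check for roots in GF(2): g(0) = 1; g(1) = 1.
No roots, so no linear factors.
Monic irreducibles of degree 2 over GF(2): s^2 + s + 1.
None of them divide g (all give nonzero remainder).
Monic irreducibles of degree 3 over GF(2): s^3 + s + 1, s^3 + s^2 + 1.
None of them divide g (all give nonzero remainder).
No irreducible factor of degree ≤ 3 exists, so g is irreducible over GF(2).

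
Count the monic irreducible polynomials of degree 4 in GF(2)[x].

3

By the necklace-counting formula, N_2(4) = (1/4) Σ_{d|4} μ(4/d)·2^d.
Divisors of 4: 1, 2, 4; μ(4/d) for each: 0, -1, 1.
Σ = − 2^2 + 2^4 = 12.
N = 12/4 = 3.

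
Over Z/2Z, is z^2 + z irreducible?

Write h(z) = z^2 + z.
Check for roots in Z/2Z: h(0) = 0 → root; h(1) = 0 → root.
h(0) = 0, so (z) divides h(z); h is reducible.

No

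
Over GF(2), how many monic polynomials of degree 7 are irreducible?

The number of monic irreducibles of degree 7 over GF(2) is (1/7)·Σ_{d∣7} μ(7/d) 2^d.
Divisors of 7: 1, 7; μ(7/d) for each: -1, 1.
Σ = − 2^1 + 2^7 = 126.
N = 126/7 = 18.

18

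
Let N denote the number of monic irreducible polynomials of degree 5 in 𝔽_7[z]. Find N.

x^(7^5) − x is the product of all monic irreducibles of degree dividing 5; Möbius inversion gives N = (1/5) Σ μ(5/d)·7^d.
Divisors of 5: 1, 5; μ(5/d) for each: -1, 1.
Σ = − 7^1 + 7^5 = 16800.
N = 16800/5 = 3360.

3360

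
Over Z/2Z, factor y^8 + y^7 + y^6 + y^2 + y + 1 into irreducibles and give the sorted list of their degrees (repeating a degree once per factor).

Write g(y) = y^8 + y^7 + y^6 + y^2 + y + 1.
Roots in Z/2Z: g(0) = 1; g(1) = 0 → root.
Linear factors from roots: (y + 1).
Complete factorization: g(y) = (y + 1)^2·(y^2 + y + 1)^3.
Factor degrees with multiplicity: 1 + 1 + 2 + 2 + 2 = 8.

1, 1, 2, 2, 2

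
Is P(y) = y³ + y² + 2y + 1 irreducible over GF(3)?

Check for roots in GF(3): P(0) = 1; P(1) = 2; P(2) = 2.
No roots. A degree-3 polynomial over a field with no linear factor is irreducible.

Yes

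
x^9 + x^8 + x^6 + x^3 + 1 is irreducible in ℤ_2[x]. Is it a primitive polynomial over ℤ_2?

No

Write f(x) = x^9 + x^8 + x^6 + x^3 + 1.
|GF(2^9)^×| = 2^9 − 1 = 511. Prime factorization: 511 = 7·73.
f is primitive ⇔ x has order 511 in GF(2)[x]/(f), i.e. x^(511/q) ≠ 1 for each prime q | 511.
x^(73) mod f = 1
x^(7) mod f = x^7.
Since x^(73) = 1, the order of x divides 73 < 511; not primitive.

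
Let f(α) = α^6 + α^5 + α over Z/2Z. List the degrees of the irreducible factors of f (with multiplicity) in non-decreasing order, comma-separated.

Roots in Z/2Z: f(0) = 0 → root; f(1) = 1.
Linear factors from roots: (α).
Complete factorization: f(α) = (α)·(α^2 + α + 1)·(α^3 + α + 1).
Factor degrees with multiplicity: 1 + 2 + 3 = 6.

1, 2, 3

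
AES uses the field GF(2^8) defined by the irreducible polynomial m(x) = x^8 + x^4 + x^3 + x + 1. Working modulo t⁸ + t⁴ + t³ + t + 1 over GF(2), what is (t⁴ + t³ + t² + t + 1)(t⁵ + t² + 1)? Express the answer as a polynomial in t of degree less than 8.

Multiply in GF(2)[t]: (t⁴ + t³ + t² + t + 1)·(t⁵ + t² + 1) = t⁹ + t⁸ + t⁷ + t + 1.
Reduce using t⁸ ≡ t⁴ + t³ + t + 1 (mod t⁸ + t⁴ + t³ + t + 1).
Reduced: t⁷ + t⁵ + t³ + t² + t.

t^7 + t^5 + t^3 + t^2 + t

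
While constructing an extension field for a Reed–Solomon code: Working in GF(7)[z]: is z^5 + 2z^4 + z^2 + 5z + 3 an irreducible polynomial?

No

Write h(z) = z^5 + 2z^4 + z^2 + 5z + 3.
Check for roots in GF(7): h(0) = 3; h(1) = 5; h(2) = 4; h(3) = 5; h(4) = 0 → root; h(5) = 4; h(6) = 0 → root.
h(4) = 0, so (z − 4) divides h(z); h is reducible.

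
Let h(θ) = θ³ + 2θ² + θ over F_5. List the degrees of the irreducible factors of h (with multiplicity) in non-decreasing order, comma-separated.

Roots in F_5: h(0) = 0 → root; h(1) = 4; h(2) = 3; h(3) = 3; h(4) = 0 → root.
Linear factors from roots: (θ), (θ + 1).
Complete factorization: h(θ) = (θ)·(θ + 1)^2.
Factor degrees with multiplicity: 1 + 1 + 1 = 3.

1, 1, 1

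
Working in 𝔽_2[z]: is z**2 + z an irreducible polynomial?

No

Write h(z) = z**2 + z.
Check for roots in 𝔽_2: h(0) = 0 → root; h(1) = 0 → root.
h(0) = 0, so (z) divides h(z); h is reducible.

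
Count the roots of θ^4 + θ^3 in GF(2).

Write f(θ) = θ^4 + θ^3.
Evaluate at each of the 2 elements of GF(2):
f(0) = 0 → root; f(1) = 0 → root.
Roots: {0, 1}.

2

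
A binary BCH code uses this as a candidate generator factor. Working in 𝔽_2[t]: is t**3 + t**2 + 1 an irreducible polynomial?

Yes

Write g(t) = t**3 + t**2 + 1.
Check for roots in 𝔽_2: g(0) = 1; g(1) = 1.
No roots. A degree-3 polynomial over a field with no linear factor is irreducible.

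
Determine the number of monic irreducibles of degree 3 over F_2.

2

By the necklace-counting formula, N_2(3) = (1/3) Σ_{d|3} μ(3/d)·2^d.
Divisors of 3: 1, 3; μ(3/d) for each: -1, 1.
Σ = − 2^1 + 2^3 = 6.
N = 6/3 = 2.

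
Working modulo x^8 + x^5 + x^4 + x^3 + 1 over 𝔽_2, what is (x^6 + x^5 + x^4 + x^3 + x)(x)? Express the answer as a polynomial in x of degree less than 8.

Multiply in 𝔽_2[x]: (x^6 + x^5 + x^4 + x^3 + x)·(x) = x^7 + x^6 + x^5 + x^4 + x^2.
Reduced: x^7 + x^6 + x^5 + x^4 + x^2.

x^7 + x^6 + x^5 + x^4 + x^2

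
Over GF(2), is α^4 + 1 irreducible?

Write f(α) = α^4 + 1.
Check for roots in GF(2): f(0) = 1; f(1) = 0 → root.
f(1) = 0, so (α − 1) divides f(α); f is reducible.

No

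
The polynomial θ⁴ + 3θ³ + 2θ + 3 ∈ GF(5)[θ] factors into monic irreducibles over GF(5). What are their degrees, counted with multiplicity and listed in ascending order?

Write h(θ) = θ⁴ + 3θ³ + 2θ + 3.
Roots in GF(5): h(0) = 3; h(1) = 4; h(2) = 2; h(3) = 1; h(4) = 4.
Complete factorization: h(θ) = (θ⁴ + 3θ³ + 2θ + 3).
Factor degrees with multiplicity: 4 = 4.

4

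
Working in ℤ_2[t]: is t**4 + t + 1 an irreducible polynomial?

Yes

Write P(t) = t**4 + t + 1.
Check for roots in ℤ_2: P(0) = 1; P(1) = 1.
No roots, so no linear factors.
Monic irreducibles of degree 2 over GF(2): t**2 + t + 1.
None of them divide P (all give nonzero remainder).
No irreducible factor of degree ≤ 2 exists, so P is irreducible over GF(2).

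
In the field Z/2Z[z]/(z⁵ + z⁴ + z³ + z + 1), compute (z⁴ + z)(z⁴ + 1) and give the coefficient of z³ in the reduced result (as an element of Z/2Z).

Multiply in Z/2Z[z]: (z⁴ + z)·(z⁴ + 1) = z⁸ + z⁵ + z⁴ + z.
Reduce using z⁵ ≡ z⁴ + z³ + z + 1 (mod z⁵ + z⁴ + z³ + z + 1).
Reduced: z² + z.

0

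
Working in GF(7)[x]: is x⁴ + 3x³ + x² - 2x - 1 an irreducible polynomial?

Write m(x) = x⁴ + 3x³ + x² - 2x - 1.
Check for roots in GF(7): m(0) = 6; m(1) = 2; m(2) = 4; m(3) = 3; m(4) = 0 → root; m(5) = 6; m(6) = 0 → root.
m(4) = 0, so (x − 4) divides m(x); m is reducible.

No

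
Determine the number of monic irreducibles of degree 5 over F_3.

x^(3^5) − x is the product of all monic irreducibles of degree dividing 5; Möbius inversion gives N = (1/5) Σ μ(5/d)·3^d.
Divisors of 5: 1, 5; μ(5/d) for each: -1, 1.
Σ = − 3^1 + 3^5 = 240.
N = 240/5 = 48.

48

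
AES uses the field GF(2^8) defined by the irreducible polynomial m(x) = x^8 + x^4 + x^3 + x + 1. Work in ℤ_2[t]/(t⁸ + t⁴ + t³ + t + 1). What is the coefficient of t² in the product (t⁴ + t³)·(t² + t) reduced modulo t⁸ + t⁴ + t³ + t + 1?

Multiply in ℤ_2[t]: (t⁴ + t³)·(t² + t) = t⁶ + t⁴.
Reduced: t⁶ + t⁴.

0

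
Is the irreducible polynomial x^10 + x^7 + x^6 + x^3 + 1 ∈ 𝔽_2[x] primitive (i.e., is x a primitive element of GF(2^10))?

Write f(x) = x^10 + x^7 + x^6 + x^3 + 1.
|GF(2^10)^×| = 2^10 − 1 = 1023. Prime factorization: 1023 = 3·11·31.
f is primitive ⇔ x has order 1023 in GF(2)[x]/(f), i.e. x^(1023/q) ≠ 1 for each prime q | 1023.
x^(341) mod f = 1
x^(93) mod f = x^8 + x^7 + x^6 + x^5 + x^4 + x^2.
x^(33) mod f = x^9 + x^7 + x^6 + x^5 + x^4 + x + 1.
Since x^(341) = 1, the order of x divides 341 < 1023; not primitive.

No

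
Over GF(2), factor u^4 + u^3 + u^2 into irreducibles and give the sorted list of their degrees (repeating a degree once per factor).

Write h(u) = u^4 + u^3 + u^2.
Roots in GF(2): h(0) = 0 → root; h(1) = 1.
Linear factors from roots: (u).
Complete factorization: h(u) = (u)^2·(u^2 + u + 1).
Factor degrees with multiplicity: 1 + 1 + 2 = 4.

1, 1, 2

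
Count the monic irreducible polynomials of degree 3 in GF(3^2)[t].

x^(9^3) − x is the product of all monic irreducibles of degree dividing 3; Möbius inversion gives N = (1/3) Σ μ(3/d)·9^d.
Divisors of 3: 1, 3; μ(3/d) for each: -1, 1.
Σ = − 9^1 + 9^3 = 720.
N = 720/3 = 240.

240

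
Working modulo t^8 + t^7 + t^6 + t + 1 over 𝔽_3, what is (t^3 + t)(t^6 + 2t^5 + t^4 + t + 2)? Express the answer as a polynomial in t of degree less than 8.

t^6 + t^5 + t^4 + 2t^3 + 2

Multiply in 𝔽_3[t]: (t^3 + t)·(t^6 + 2t^5 + t^4 + t + 2) = t^9 + 2t^8 + 2t^7 + 2t^6 + t^5 + t^4 + 2t^3 + t^2 + 2t.
Reduce using t^8 ≡ 2t^7 + 2t^6 + 2t + 2 (mod t^8 + t^7 + t^6 + t + 1).
Reduced: t^6 + t^5 + t^4 + 2t^3 + 2.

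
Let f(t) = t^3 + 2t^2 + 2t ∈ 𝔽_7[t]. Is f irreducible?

No

Check for roots in 𝔽_7: f(0) = 0 → root; f(1) = 5; f(2) = 6; f(3) = 2; f(4) = 6; f(5) = 3; f(6) = 6.
f(0) = 0, so (t) divides f(t); f is reducible.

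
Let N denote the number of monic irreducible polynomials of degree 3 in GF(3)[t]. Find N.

x^(3^3) − x is the product of all monic irreducibles of degree dividing 3; Möbius inversion gives N = (1/3) Σ μ(3/d)·3^d.
Divisors of 3: 1, 3; μ(3/d) for each: -1, 1.
Σ = − 3^1 + 3^3 = 24.
N = 24/3 = 8.

8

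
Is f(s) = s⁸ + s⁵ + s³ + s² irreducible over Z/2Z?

Check for roots in Z/2Z: f(0) = 0 → root; f(1) = 0 → root.
f(0) = 0, so (s) divides f(s); f is reducible.

No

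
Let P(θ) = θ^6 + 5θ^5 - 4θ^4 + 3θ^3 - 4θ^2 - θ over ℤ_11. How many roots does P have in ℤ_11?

6

Evaluate at each of the 11 elements of ℤ_11:
P(0) = 0 → root; P(1) = 0 → root; P(2) = 1; P(3) = 1; P(4) = 0 → root; P(5) = 2; P(6) = 0 → root; P(7) = 10; P(8) = 0 → root; P(9) = 0 → root; P(10) = 8.
Roots: {0, 1, 4, 6, 8, 9}.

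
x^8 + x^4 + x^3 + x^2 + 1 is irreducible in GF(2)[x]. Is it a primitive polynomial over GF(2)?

Write f(x) = x^8 + x^4 + x^3 + x^2 + 1.
|GF(2^8)^×| = 2^8 − 1 = 255. Prime factorization: 255 = 3·5·17.
f is primitive ⇔ x has order 255 in GF(2)[x]/(f), i.e. x^(255/q) ≠ 1 for each prime q | 255.
x^(85) mod f = x^7 + x^6 + x^4 + x^2 + x.
x^(51) mod f = x^3 + x.
x^(15) mod f = x^5 + x^2 + x.
None equal 1, so x has full order 255; f is primitive.

Yes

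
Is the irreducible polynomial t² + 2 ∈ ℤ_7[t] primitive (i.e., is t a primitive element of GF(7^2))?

Write f(t) = t² + 2.
|GF(7^2)^×| = 7^2 − 1 = 48. Prime factorization: 48 = 2^4·3.
f is primitive ⇔ t has order 48 in GF(7)[t]/(f), i.e. t^(48/q) ≠ 1 for each prime q | 48.
t^(24) mod f = 1
t^(16) mod f = 4.
Since t^(24) = 1, the order of t divides 24 < 48; not primitive.

No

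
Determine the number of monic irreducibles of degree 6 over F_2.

The number of monic irreducibles of degree 6 over GF(2) is (1/6)·Σ_{d∣6} μ(6/d) 2^d.
Divisors of 6: 1, 2, 3, 6; μ(6/d) for each: 1, -1, -1, 1.
Σ = 2^1 − 2^2 − 2^3 + 2^6 = 54.
N = 54/6 = 9.

9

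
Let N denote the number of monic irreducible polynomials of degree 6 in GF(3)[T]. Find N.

x^(3^6) − x is the product of all monic irreducibles of degree dividing 6; Möbius inversion gives N = (1/6) Σ μ(6/d)·3^d.
Divisors of 6: 1, 2, 3, 6; μ(6/d) for each: 1, -1, -1, 1.
Σ = 3^1 − 3^2 − 3^3 + 3^6 = 696.
N = 696/6 = 116.

116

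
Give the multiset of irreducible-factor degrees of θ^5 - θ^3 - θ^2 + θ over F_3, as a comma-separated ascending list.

Write g(θ) = θ^5 - θ^3 - θ^2 + θ.
Roots in F_3: g(0) = 0 → root; g(1) = 0 → root; g(2) = 1.
Linear factors from roots: (θ), (θ - 1).
Complete factorization: g(θ) = (θ)·(θ - 1)·(θ^3 + θ^2 - 1).
Factor degrees with multiplicity: 1 + 1 + 3 = 5.

1, 1, 3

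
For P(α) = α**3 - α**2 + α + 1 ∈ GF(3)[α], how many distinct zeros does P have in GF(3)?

Evaluate at each of the 3 elements of GF(3):
P(0) = 1; P(1) = 2; P(2) = 1.
No element is a root.

0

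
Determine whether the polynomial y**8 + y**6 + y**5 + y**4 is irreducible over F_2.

Write P(y) = y**8 + y**6 + y**5 + y**4.
Check for roots in F_2: P(0) = 0 → root; P(1) = 0 → root.
P(0) = 0, so (y) divides P(y); P is reducible.

No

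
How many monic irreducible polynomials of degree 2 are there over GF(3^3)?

351

Gauss's count: N_{27}(2) = (1/2) Σ_{d|2} μ(2/d)·27^d.
Divisors of 2: 1, 2; μ(2/d) for each: -1, 1.
Σ = − 27^1 + 27^2 = 702.
N = 702/2 = 351.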